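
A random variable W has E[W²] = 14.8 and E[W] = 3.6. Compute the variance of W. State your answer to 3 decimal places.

var(W) = 14.8 − (3.6)² = 1.84

1.840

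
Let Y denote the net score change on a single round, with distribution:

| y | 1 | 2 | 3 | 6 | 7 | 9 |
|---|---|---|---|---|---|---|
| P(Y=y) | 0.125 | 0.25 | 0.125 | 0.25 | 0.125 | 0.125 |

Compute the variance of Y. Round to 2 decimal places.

7.25

E[Y] = (1)(0.125) + (2)(0.25) + (3)(0.125) + (6)(0.25) + (7)(0.125) + (9)(0.125) = 4.5
E[Y²] = (1)²(0.125) + (2)²(0.25) + (3)²(0.125) + (6)²(0.25) + (7)²(0.125) + (9)²(0.125) = 27.5
Var(Y) = E[Y²] − (E[Y])² = 27.5 − (4.5)² = 7.25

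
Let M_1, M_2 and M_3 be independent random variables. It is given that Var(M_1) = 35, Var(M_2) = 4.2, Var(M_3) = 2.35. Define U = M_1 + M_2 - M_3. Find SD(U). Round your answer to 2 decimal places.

6.45

By independence, Var(U) = (1)²Var(M_1) + (1)²Var(M_2) + (-1)²Var(M_3)
= (1)²·35 + (1)²·4.2 + (-1)²·2.35 = 41.55
SD(U) = √41.55 ≈ 6.45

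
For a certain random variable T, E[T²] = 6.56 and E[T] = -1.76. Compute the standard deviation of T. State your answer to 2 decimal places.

var(T) = 6.56 − (-1.76)² = 3.4624
sd(T) = √3.4624 ≈ 1.86

1.86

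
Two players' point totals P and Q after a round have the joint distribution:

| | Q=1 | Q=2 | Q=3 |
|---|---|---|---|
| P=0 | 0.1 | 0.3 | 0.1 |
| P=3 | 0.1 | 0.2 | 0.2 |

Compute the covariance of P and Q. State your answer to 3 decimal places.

E[P] = 1.5,  E[Q] = 2.1
E[PQ] = 3.3
Cov(P,Q) = E[PQ] − E[P]E[Q] = 3.3 − (1.5)(2.1) = 0.15

0.150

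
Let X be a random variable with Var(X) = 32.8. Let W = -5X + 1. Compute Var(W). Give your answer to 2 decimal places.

Var(-5X + 1) = (-5)²·Var(X) = 25·32.8 = 820

820.00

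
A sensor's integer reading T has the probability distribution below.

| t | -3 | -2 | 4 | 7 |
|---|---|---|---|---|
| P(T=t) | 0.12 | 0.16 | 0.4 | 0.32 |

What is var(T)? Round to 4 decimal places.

E[T] = (-3)(0.12) + (-2)(0.16) + (4)(0.4) + (7)(0.32) = 3.16
E[T²] = (-3)²(0.12) + (-2)²(0.16) + (4)²(0.4) + (7)²(0.32) = 23.8
var(T) = E[T²] − (E[T])² = 23.8 − (3.16)² = 13.8144

13.8144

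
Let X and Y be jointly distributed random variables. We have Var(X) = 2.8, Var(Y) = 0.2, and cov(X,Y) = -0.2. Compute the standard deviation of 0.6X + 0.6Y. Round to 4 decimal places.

0.9675

Var(0.6X + 0.6Y) = (0.6)²·Var(X) + (0.6)²·Var(Y) + 2·(0.6)·(0.6)·cov(X,Y)
= 0.36·2.8 + 0.36·0.2 + 0.72·-0.2 = 0.936
sd(0.6X + 0.6Y) = √0.936 ≈ 0.9675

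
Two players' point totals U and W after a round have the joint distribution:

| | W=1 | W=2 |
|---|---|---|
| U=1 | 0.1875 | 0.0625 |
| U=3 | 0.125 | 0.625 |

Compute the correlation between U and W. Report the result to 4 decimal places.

E[U] = 2.5,  E[W] = 1.6875
E[UW] = 4.4375
Cov(U,W) = E[UW] − E[U]E[W] = 4.4375 − (2.5)(1.6875) = 0.21875
Var(U) = 0.75,  Var(W) = 0.21484375
ρ = 0.21875 / √(0.75·0.21484375) ≈ 0.5449

0.5449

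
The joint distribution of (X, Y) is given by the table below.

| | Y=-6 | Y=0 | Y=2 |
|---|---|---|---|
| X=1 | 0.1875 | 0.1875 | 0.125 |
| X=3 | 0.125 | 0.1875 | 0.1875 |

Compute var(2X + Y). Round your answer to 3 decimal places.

16.938

E[X] = 2,  E[Y] = -1.25,  E[XY] = -2
var(X) = 5 − (2)² = 1;  var(Y) = 12.5 − (-1.25)² = 10.9375
Cov(X,Y) = -2 − (2)(-1.25) = 0.5
var(2X + Y) = (2)²·1 + (1)²·10.9375 + 2·(2)·(1)·0.5 = 16.9375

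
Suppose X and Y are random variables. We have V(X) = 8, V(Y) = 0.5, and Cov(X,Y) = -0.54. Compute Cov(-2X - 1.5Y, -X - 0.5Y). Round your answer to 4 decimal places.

15.0250

Cov(-2X - 1.5Y, -X - 0.5Y) = (-2)(-1)V(X) + (-1.5)(-0.5)V(Y) + [(-2)(-0.5) + (-1.5)(-1)]Cov(X,Y)
= 2·8 + 0.75·0.5 + 2.5·-0.54 = 15.025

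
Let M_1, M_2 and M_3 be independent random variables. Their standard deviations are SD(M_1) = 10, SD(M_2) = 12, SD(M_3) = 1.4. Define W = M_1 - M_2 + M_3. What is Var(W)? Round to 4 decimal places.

Var(M_1) = 100, Var(M_2) = 144, Var(M_3) = 1.96
By independence, Var(W) = (1)²Var(M_1) + (-1)²Var(M_2) + (1)²Var(M_3)
= (1)²·100 + (-1)²·144 + (1)²·1.96 = 245.96

245.9600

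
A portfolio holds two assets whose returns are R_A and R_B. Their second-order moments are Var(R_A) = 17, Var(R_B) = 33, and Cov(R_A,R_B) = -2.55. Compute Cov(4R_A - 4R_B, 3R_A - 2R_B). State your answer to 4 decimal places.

519.0000

Cov(4R_A - 4R_B, 3R_A - 2R_B) = (4)(3)Var(R_A) + (-4)(-2)Var(R_B) + [(4)(-2) + (-4)(3)]Cov(R_A,R_B)
= 12·17 + 8·33 + -20·-2.55 = 519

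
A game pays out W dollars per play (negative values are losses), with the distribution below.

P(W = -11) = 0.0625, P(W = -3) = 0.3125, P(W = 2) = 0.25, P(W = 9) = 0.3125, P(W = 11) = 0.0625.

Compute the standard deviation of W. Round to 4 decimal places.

E[W] = (-11)(0.0625) + (-3)(0.3125) + (2)(0.25) + (9)(0.3125) + (11)(0.0625) = 2.375
E[W²] = (-11)²(0.0625) + (-3)²(0.3125) + (2)²(0.25) + (9)²(0.3125) + (11)²(0.0625) = 44.25
Var(W) = E[W²] − (E[W])² = 44.25 − (2.375)² = 38.609375
SD(W) = √38.609375 ≈ 6.2136

6.2136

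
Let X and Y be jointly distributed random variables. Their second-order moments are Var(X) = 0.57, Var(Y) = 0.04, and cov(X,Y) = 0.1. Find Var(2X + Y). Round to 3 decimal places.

2.720

Var(2X + Y) = (2)²·Var(X) + (1)²·Var(Y) + 2·(2)·(1)·cov(X,Y)
= 4·0.57 + 1·0.04 + 4·0.1 = 2.72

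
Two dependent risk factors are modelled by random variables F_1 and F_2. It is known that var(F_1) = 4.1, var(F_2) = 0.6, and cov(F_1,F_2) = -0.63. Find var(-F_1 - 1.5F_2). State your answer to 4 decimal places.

var(-F_1 - 1.5F_2) = (-1)²·var(F_1) + (-1.5)²·var(F_2) + 2·(-1)·(-1.5)·cov(F_1,F_2)
= 1·4.1 + 2.25·0.6 + 3·-0.63 = 3.56

3.5600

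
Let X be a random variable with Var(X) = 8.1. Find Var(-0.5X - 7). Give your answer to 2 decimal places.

2.03

Var(-0.5X - 7) = (-0.5)²·Var(X) = 0.25·8.1 = 2.025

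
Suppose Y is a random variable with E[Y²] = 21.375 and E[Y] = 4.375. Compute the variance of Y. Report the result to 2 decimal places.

V(Y) = 21.375 − (4.375)² = 2.234375

2.23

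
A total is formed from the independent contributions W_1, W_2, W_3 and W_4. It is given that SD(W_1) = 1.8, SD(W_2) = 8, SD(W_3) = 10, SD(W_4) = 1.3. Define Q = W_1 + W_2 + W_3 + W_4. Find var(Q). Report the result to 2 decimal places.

var(W_1) = 3.24, var(W_2) = 64, var(W_3) = 100, var(W_4) = 1.69
By independence, var(Q) = (1)²var(W_1) + (1)²var(W_2) + (1)²var(W_3) + (1)²var(W_4)
= (1)²·3.24 + (1)²·64 + (1)²·100 + (1)²·1.69 = 168.93

168.93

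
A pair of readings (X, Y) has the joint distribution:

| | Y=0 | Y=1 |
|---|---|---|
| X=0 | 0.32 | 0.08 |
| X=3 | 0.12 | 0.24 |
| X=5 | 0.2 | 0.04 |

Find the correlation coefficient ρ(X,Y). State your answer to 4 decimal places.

0.1028

E[X] = 2.28,  E[Y] = 0.36
E[XY] = 0.92
cov(X,Y) = E[XY] − E[X]E[Y] = 0.92 − (2.28)(0.36) = 0.0992
V(X) = 4.0416,  V(Y) = 0.2304
ρ = 0.0992 / √(4.0416·0.2304) ≈ 0.1028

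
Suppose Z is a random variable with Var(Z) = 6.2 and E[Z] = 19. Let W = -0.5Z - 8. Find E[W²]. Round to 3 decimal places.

E[-0.5Z - 8] = -0.5·19 − 8 = -17.5
Var(-0.5Z - 8) = (-0.5)²·6.2 = 1.55
E[W²] = Var(W) + (E[W])² = 1.55 + (-17.5)² = 307.8

307.800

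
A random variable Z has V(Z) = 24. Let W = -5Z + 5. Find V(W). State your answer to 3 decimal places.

V(-5Z + 5) = (-5)²·V(Z) = 25·24 = 600

600.000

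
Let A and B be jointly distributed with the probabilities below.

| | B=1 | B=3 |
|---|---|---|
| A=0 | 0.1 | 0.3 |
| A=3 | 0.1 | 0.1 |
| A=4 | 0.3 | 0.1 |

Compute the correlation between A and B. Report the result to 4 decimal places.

-0.4364

E[A] = 2.2,  E[B] = 2
E[AB] = 3.6
Cov(A,B) = E[AB] − E[A]E[B] = 3.6 − (2.2)(2) = -0.8
V(A) = 3.36,  V(B) = 1
ρ = -0.8 / √(3.36·1) ≈ -0.4364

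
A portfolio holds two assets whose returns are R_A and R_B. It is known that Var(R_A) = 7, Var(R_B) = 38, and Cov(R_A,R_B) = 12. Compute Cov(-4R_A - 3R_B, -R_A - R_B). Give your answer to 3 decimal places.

Cov(-4R_A - 3R_B, -R_A - R_B) = (-4)(-1)Var(R_A) + (-3)(-1)Var(R_B) + [(-4)(-1) + (-3)(-1)]Cov(R_A,R_B)
= 4·7 + 3·38 + 7·12 = 226

226.000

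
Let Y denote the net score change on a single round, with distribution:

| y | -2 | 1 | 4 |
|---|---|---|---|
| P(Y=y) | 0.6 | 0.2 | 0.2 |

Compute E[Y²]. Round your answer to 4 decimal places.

E[Y²] = (-2)²(0.6) + (1)²(0.2) + (4)²(0.2) = 5.8

5.8000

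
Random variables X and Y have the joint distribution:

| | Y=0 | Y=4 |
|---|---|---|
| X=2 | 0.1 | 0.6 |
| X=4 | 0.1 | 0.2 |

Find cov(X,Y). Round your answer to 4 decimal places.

E[X] = 2.6,  E[Y] = 3.2
E[XY] = 8
cov(X,Y) = E[XY] − E[X]E[Y] = 8 − (2.6)(3.2) = -0.32

-0.3200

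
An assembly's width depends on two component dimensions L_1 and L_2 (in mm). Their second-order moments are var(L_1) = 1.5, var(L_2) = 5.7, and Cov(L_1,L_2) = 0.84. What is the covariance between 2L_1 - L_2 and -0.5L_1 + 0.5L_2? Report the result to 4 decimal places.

Cov(2L_1 - L_2, -0.5L_1 + 0.5L_2) = (2)(-0.5)var(L_1) + (-1)(0.5)var(L_2) + [(2)(0.5) + (-1)(-0.5)]Cov(L_1,L_2)
= -1·1.5 + -0.5·5.7 + 1.5·0.84 = -3.09

-3.0900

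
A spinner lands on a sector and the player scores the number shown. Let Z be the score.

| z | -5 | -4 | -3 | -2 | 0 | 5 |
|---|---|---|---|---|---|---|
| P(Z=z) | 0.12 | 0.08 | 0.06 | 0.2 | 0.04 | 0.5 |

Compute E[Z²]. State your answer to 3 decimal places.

E[Z²] = (-5)²(0.12) + (-4)²(0.08) + (-3)²(0.06) + (-2)²(0.2) + (0)²(0.04) + (5)²(0.5) = 18.12

18.120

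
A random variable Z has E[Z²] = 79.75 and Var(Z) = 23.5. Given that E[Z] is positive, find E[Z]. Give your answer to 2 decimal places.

7.50

(E[Z])² = E[Z²] − Var(Z) = 79.75 − 23.5 = 56.25
E[Z] = √56.25 = 7.5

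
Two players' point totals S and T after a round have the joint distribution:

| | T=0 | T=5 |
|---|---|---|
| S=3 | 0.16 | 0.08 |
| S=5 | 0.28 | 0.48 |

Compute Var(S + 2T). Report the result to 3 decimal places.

27.546

E[S] = 4.52,  E[T] = 2.8,  E[ST] = 13.2
Var(S) = 21.16 − (4.52)² = 0.7296;  Var(T) = 14 − (2.8)² = 6.16
Cov(S,T) = 13.2 − (4.52)(2.8) = 0.544
Var(S + 2T) = (1)²·0.7296 + (2)²·6.16 + 2·(1)·(2)·0.544 = 27.5456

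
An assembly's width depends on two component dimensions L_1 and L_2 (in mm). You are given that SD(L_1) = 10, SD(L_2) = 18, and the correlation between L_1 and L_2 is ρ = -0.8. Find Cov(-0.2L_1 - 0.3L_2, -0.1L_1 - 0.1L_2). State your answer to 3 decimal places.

Var(L_1) = (10)² = 100;  Var(L_2) = (18)² = 324
Cov(L_1,L_2) = ρ·SD(L_1)·SD(L_2) = -0.8·10·18 = -144
Cov(-0.2L_1 - 0.3L_2, -0.1L_1 - 0.1L_2) = (-0.2)(-0.1)Var(L_1) + (-0.3)(-0.1)Var(L_2) + [(-0.2)(-0.1) + (-0.3)(-0.1)]Cov(L_1,L_2)
= 0.02·100 + 0.03·324 + 0.05·-144 = 4.52

4.520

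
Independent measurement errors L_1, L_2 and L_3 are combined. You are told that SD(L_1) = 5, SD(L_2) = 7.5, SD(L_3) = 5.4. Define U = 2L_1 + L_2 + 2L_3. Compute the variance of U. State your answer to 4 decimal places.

var(L_1) = 25, var(L_2) = 56.25, var(L_3) = 29.16
By independence, var(U) = (2)²var(L_1) + (1)²var(L_2) + (2)²var(L_3)
= (2)²·25 + (1)²·56.25 + (2)²·29.16 = 272.89

272.8900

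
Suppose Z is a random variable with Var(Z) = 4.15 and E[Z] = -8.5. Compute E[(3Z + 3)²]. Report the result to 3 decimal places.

E[3Z + 3] = 3·-8.5 + 3 = -22.5
Var(3Z + 3) = (3)²·4.15 = 37.35
E[(3Z + 3)²] = Var((3Z + 3)) + (E[(3Z + 3)])² = 37.35 + (-22.5)² = 543.6

543.600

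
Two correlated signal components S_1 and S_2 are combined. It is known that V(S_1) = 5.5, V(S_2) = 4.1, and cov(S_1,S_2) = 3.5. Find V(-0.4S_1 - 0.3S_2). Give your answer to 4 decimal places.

2.0890

V(-0.4S_1 - 0.3S_2) = (-0.4)²·V(S_1) + (-0.3)²·V(S_2) + 2·(-0.4)·(-0.3)·cov(S_1,S_2)
= 0.16·5.5 + 0.09·4.1 + 0.24·3.5 = 2.089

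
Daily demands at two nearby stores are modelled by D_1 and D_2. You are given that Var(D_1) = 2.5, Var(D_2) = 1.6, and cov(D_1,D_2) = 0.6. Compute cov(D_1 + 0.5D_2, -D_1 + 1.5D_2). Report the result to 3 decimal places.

cov(D_1 + 0.5D_2, -D_1 + 1.5D_2) = (1)(-1)Var(D_1) + (0.5)(1.5)Var(D_2) + [(1)(1.5) + (0.5)(-1)]cov(D_1,D_2)
= -1·2.5 + 0.75·1.6 + 1·0.6 = -0.7

-0.700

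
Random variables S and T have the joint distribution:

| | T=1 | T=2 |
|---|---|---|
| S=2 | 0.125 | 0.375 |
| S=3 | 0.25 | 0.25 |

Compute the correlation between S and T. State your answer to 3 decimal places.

-0.258

E[S] = 2.5,  E[T] = 1.625
E[ST] = 4
Cov(S,T) = E[ST] − E[S]E[T] = 4 − (2.5)(1.625) = -0.0625
V(S) = 0.25,  V(T) = 0.234375
ρ = -0.0625 / √(0.25·0.234375) ≈ -0.258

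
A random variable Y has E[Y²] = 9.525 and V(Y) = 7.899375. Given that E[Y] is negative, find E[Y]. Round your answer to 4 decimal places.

-1.2750

(E[Y])² = E[Y²] − V(Y) = 9.525 − 7.899375 = 1.625625
E[Y] = −√1.625625 = -1.275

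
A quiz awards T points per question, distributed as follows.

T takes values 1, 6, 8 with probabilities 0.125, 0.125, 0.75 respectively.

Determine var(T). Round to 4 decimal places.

E[T] = (1)(0.125) + (6)(0.125) + (8)(0.75) = 6.875
E[T²] = (1)²(0.125) + (6)²(0.125) + (8)²(0.75) = 52.625
var(T) = E[T²] − (E[T])² = 52.625 − (6.875)² = 5.359375

5.3594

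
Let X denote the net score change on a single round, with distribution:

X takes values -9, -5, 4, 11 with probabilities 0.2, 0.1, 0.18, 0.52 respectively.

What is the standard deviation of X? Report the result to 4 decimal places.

8.2073

E[X] = (-9)(0.2) + (-5)(0.1) + (4)(0.18) + (11)(0.52) = 4.14
E[X²] = (-9)²(0.2) + (-5)²(0.1) + (4)²(0.18) + (11)²(0.52) = 84.5
var(X) = E[X²] − (E[X])² = 84.5 − (4.14)² = 67.3604
σ(X) = √67.3604 ≈ 8.2073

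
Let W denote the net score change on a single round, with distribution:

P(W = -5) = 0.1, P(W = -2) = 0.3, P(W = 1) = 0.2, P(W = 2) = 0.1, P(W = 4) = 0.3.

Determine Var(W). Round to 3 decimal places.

8.850

E[W] = (-5)(0.1) + (-2)(0.3) + (1)(0.2) + (2)(0.1) + (4)(0.3) = 0.5
E[W²] = (-5)²(0.1) + (-2)²(0.3) + (1)²(0.2) + (2)²(0.1) + (4)²(0.3) = 9.1
Var(W) = E[W²] − (E[W])² = 9.1 − (0.5)² = 8.85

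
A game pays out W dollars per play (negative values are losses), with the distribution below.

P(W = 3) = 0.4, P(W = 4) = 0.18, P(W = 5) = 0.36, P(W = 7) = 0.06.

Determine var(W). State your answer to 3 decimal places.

E[W] = (3)(0.4) + (4)(0.18) + (5)(0.36) + (7)(0.06) = 4.14
E[W²] = (3)²(0.4) + (4)²(0.18) + (5)²(0.36) + (7)²(0.06) = 18.42
var(W) = E[W²] − (E[W])² = 18.42 − (4.14)² = 1.2804

1.280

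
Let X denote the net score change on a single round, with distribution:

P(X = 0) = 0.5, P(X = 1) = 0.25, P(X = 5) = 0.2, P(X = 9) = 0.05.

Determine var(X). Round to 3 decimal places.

6.410

E[X] = (0)(0.5) + (1)(0.25) + (5)(0.2) + (9)(0.05) = 1.7
E[X²] = (0)²(0.5) + (1)²(0.25) + (5)²(0.2) + (9)²(0.05) = 9.3
var(X) = E[X²] − (E[X])² = 9.3 − (1.7)² = 6.41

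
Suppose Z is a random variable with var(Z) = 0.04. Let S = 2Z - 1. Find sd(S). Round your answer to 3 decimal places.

0.400

var(2Z - 1) = (2)²·0.04 = 0.16
sd(S) = √0.16 ≈ 0.400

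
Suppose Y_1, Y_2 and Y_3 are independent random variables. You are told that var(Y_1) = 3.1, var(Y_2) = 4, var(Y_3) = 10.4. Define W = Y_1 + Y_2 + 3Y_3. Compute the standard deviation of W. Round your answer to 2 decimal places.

By independence, var(W) = (1)²var(Y_1) + (1)²var(Y_2) + (3)²var(Y_3)
= (1)²·3.1 + (1)²·4 + (3)²·10.4 = 100.7
sd(W) = √100.7 ≈ 10.03

10.03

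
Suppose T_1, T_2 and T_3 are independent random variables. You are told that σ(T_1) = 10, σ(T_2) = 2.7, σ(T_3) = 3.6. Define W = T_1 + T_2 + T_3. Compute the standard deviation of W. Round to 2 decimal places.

10.97

Var(T_1) = 100, Var(T_2) = 7.29, Var(T_3) = 12.96
By independence, Var(W) = (1)²Var(T_1) + (1)²Var(T_2) + (1)²Var(T_3)
= (1)²·100 + (1)²·7.29 + (1)²·12.96 = 120.25
σ(W) = √120.25 ≈ 10.97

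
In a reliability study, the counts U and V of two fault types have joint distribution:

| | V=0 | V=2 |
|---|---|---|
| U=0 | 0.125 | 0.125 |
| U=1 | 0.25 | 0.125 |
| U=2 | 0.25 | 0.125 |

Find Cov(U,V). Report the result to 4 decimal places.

-0.0938

E[U] = 1.125,  E[V] = 0.75
E[UV] = 0.75
Cov(U,V) = E[UV] − E[U]E[V] = 0.75 − (1.125)(0.75) = -0.09375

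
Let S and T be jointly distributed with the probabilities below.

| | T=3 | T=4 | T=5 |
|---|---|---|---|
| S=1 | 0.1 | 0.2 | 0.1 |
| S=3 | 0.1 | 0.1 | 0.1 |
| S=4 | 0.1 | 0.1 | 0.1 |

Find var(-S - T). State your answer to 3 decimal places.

2.250

E[S] = 2.5,  E[T] = 4,  E[ST] = 10
var(S) = 7.9 − (2.5)² = 1.65;  var(T) = 16.6 − (4)² = 0.6
Cov(S,T) = 10 − (2.5)(4) = 0
var(-S - T) = (-1)²·1.65 + (-1)²·0.6 + 2·(-1)·(-1)·0 = 2.25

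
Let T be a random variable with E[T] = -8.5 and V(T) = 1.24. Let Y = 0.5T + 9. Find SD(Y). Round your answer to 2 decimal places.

V(0.5T + 9) = (0.5)²·1.24 = 0.31
SD(Y) = √0.31 ≈ 0.56

0.56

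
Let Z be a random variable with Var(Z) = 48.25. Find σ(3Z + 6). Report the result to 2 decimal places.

Var(3Z + 6) = (3)²·48.25 = 434.25
σ(3Z + 6) = √434.25 ≈ 20.84

20.84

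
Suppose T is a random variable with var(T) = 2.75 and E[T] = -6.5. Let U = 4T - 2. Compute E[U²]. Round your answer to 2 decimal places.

828.00

E[4T - 2] = 4·-6.5 − 2 = -28
var(4T - 2) = (4)²·2.75 = 44
E[U²] = var(U) + (E[U])² = 44 + (-28)² = 828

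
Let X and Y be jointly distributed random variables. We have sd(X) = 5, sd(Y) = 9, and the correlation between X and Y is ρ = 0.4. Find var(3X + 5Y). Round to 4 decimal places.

var(X) = (5)² = 25;  var(Y) = (9)² = 81
cov(X,Y) = ρ·sd(X)·sd(Y) = 0.4·5·9 = 18
var(3X + 5Y) = (3)²·var(X) + (5)²·var(Y) + 2·(3)·(5)·cov(X,Y)
= 9·25 + 25·81 + 30·18 = 2790

2790.0000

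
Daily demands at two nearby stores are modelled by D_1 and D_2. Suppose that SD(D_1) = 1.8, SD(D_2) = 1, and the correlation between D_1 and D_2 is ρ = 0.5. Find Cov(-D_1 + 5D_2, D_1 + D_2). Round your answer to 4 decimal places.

var(D_1) = (1.8)² = 3.24;  var(D_2) = (1)² = 1
Cov(D_1,D_2) = ρ·SD(D_1)·SD(D_2) = 0.5·1.8·1 = 0.9
Cov(-D_1 + 5D_2, D_1 + D_2) = (-1)(1)var(D_1) + (5)(1)var(D_2) + [(-1)(1) + (5)(1)]Cov(D_1,D_2)
= -1·3.24 + 5·1 + 4·0.9 = 5.36

5.3600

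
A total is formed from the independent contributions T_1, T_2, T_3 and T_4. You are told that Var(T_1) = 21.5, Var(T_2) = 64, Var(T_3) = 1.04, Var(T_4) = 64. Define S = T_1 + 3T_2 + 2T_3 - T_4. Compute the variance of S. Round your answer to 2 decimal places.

665.66

By independence, Var(S) = (1)²Var(T_1) + (3)²Var(T_2) + (2)²Var(T_3) + (-1)²Var(T_4)
= (1)²·21.5 + (3)²·64 + (2)²·1.04 + (-1)²·64 = 665.66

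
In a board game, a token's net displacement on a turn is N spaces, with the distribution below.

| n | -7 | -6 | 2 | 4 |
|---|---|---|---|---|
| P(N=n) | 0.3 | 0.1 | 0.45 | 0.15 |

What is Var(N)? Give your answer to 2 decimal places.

21.06

E[N] = (-7)(0.3) + (-6)(0.1) + (2)(0.45) + (4)(0.15) = -1.2
E[N²] = (-7)²(0.3) + (-6)²(0.1) + (2)²(0.45) + (4)²(0.15) = 22.5
Var(N) = E[N²] − (E[N])² = 22.5 − (-1.2)² = 21.06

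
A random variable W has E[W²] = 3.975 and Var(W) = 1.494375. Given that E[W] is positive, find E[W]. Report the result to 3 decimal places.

(E[W])² = E[W²] − Var(W) = 3.975 − 1.494375 = 2.480625
E[W] = √2.480625 = 1.575

1.575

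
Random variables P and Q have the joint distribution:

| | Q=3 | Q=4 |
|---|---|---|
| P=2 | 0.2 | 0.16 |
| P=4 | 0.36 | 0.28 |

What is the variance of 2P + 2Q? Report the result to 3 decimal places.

4.646

E[P] = 3.28,  E[Q] = 3.44,  E[PQ] = 11.28
Var(P) = 11.68 − (3.28)² = 0.9216;  Var(Q) = 12.08 − (3.44)² = 0.2464
cov(P,Q) = 11.28 − (3.28)(3.44) = -0.0032
Var(2P + 2Q) = (2)²·0.9216 + (2)²·0.2464 + 2·(2)·(2)·-0.0032 = 4.6464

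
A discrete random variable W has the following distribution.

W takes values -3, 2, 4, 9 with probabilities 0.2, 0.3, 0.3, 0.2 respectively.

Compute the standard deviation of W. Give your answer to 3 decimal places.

E[W] = (-3)(0.2) + (2)(0.3) + (4)(0.3) + (9)(0.2) = 3
E[W²] = (-3)²(0.2) + (2)²(0.3) + (4)²(0.3) + (9)²(0.2) = 24
Var(W) = E[W²] − (E[W])² = 24 − (3)² = 15
σ(W) = √15 ≈ 3.873

3.873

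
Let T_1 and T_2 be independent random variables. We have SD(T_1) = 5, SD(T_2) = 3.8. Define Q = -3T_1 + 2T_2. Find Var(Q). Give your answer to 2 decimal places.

282.76

Var(T_1) = 25, Var(T_2) = 14.44
By independence, Var(Q) = (-3)²Var(T_1) + (2)²Var(T_2)
= (-3)²·25 + (2)²·14.44 = 282.76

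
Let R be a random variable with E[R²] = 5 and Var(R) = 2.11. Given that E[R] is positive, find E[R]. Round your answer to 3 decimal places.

1.700

(E[R])² = E[R²] − Var(R) = 5 − 2.11 = 2.89
E[R] = √2.89 = 1.7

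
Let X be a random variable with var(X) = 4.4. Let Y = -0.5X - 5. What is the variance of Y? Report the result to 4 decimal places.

1.1000

var(-0.5X - 5) = (-0.5)²·var(X) = 0.25·4.4 = 1.1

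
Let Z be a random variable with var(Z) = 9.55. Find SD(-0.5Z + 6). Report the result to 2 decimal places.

1.55

var(-0.5Z + 6) = (-0.5)²·9.55 = 2.3875
SD(-0.5Z + 6) = √2.3875 ≈ 1.55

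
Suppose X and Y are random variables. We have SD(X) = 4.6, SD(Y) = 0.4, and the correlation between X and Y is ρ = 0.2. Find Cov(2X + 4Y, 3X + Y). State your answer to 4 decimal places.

Var(X) = (4.6)² = 21.16;  Var(Y) = (0.4)² = 0.16
Cov(X,Y) = ρ·SD(X)·SD(Y) = 0.2·4.6·0.4 = 0.368
Cov(2X + 4Y, 3X + Y) = (2)(3)Var(X) + (4)(1)Var(Y) + [(2)(1) + (4)(3)]Cov(X,Y)
= 6·21.16 + 4·0.16 + 14·0.368 = 132.752

132.7520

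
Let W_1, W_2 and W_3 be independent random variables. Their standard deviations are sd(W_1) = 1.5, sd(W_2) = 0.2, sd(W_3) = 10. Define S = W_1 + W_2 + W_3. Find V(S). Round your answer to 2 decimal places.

102.29

V(W_1) = 2.25, V(W_2) = 0.04, V(W_3) = 100
By independence, V(S) = (1)²V(W_1) + (1)²V(W_2) + (1)²V(W_3)
= (1)²·2.25 + (1)²·0.04 + (1)²·100 = 102.29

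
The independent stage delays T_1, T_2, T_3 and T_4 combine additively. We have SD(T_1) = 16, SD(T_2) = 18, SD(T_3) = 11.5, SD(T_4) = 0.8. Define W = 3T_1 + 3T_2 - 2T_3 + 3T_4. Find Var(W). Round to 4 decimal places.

Var(T_1) = 256, Var(T_2) = 324, Var(T_3) = 132.25, Var(T_4) = 0.64
By independence, Var(W) = (3)²Var(T_1) + (3)²Var(T_2) + (-2)²Var(T_3) + (3)²Var(T_4)
= (3)²·256 + (3)²·324 + (-2)²·132.25 + (3)²·0.64 = 5754.76

5754.7600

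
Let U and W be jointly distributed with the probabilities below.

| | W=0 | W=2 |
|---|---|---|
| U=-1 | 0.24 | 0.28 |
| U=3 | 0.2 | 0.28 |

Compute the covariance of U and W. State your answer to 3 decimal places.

0.090

E[U] = 0.92,  E[W] = 1.12
E[UW] = 1.12
Cov(U,W) = E[UW] − E[U]E[W] = 1.12 − (0.92)(1.12) = 0.0896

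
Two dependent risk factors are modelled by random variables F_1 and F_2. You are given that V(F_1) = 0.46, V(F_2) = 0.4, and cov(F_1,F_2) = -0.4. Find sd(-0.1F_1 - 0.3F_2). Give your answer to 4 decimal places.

V(-0.1F_1 - 0.3F_2) = (-0.1)²·V(F_1) + (-0.3)²·V(F_2) + 2·(-0.1)·(-0.3)·cov(F_1,F_2)
= 0.01·0.46 + 0.09·0.4 + 0.06·-0.4 = 0.0166
sd(-0.1F_1 - 0.3F_2) = √0.0166 ≈ 0.1288

0.1288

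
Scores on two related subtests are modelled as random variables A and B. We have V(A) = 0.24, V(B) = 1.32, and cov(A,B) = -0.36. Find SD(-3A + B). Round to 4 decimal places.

V(-3A + B) = (-3)²·V(A) + (1)²·V(B) + 2·(-3)·(1)·cov(A,B)
= 9·0.24 + 1·1.32 + -6·-0.36 = 5.64
SD(-3A + B) = √5.64 ≈ 2.3749

2.3749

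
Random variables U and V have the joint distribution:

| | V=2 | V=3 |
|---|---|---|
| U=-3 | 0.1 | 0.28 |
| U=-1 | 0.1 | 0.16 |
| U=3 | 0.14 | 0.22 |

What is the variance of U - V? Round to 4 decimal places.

7.2996

E[U] = -0.32,  E[V] = 2.66,  E[UV] = -0.98
var(U) = 6.92 − (-0.32)² = 6.8176;  var(V) = 7.3 − (2.66)² = 0.2244
Cov(U,V) = -0.98 − (-0.32)(2.66) = -0.1288
var(U - V) = (1)²·6.8176 + (-1)²·0.2244 + 2·(1)·(-1)·-0.1288 = 7.2996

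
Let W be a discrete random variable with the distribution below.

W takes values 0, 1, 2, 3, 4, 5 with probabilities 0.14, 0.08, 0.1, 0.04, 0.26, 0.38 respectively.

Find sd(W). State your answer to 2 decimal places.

1.83

E[W] = (0)(0.14) + (1)(0.08) + (2)(0.1) + (3)(0.04) + (4)(0.26) + (5)(0.38) = 3.34
E[W²] = (0)²(0.14) + (1)²(0.08) + (2)²(0.1) + (3)²(0.04) + (4)²(0.26) + (5)²(0.38) = 14.5
Var(W) = E[W²] − (E[W])² = 14.5 − (3.34)² = 3.3444
sd(W) = √3.3444 ≈ 1.83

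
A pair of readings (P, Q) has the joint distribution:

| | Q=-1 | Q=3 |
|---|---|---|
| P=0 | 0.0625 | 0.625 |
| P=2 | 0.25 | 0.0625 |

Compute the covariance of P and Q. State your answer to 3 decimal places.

E[P] = 0.625,  E[Q] = 1.75
E[PQ] = -0.125
Cov(P,Q) = E[PQ] − E[P]E[Q] = -0.125 − (0.625)(1.75) = -1.21875

-1.219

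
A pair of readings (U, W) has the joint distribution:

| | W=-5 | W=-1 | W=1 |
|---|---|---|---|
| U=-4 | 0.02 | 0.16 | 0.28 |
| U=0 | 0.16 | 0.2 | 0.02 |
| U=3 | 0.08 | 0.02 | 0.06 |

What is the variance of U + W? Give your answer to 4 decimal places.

6.5376

E[U] = -1.36,  E[W] = -1.32,  E[UW] = -1.16
Var(U) = 8.8 − (-1.36)² = 6.9504;  Var(W) = 7.24 − (-1.32)² = 5.4976
cov(U,W) = -1.16 − (-1.36)(-1.32) = -2.9552
Var(U + W) = (1)²·6.9504 + (1)²·5.4976 + 2·(1)·(1)·-2.9552 = 6.5376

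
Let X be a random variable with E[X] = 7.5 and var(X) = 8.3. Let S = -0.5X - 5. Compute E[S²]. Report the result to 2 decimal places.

78.64

E[-0.5X - 5] = -0.5·7.5 − 5 = -8.75
var(-0.5X - 5) = (-0.5)²·8.3 = 2.075
E[S²] = var(S) + (E[S])² = 2.075 + (-8.75)² = 78.6375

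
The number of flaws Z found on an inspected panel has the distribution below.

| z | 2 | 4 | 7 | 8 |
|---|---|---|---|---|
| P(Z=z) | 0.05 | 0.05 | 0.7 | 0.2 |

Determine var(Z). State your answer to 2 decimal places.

1.86

E[Z] = (2)(0.05) + (4)(0.05) + (7)(0.7) + (8)(0.2) = 6.8
E[Z²] = (2)²(0.05) + (4)²(0.05) + (7)²(0.7) + (8)²(0.2) = 48.1
var(Z) = E[Z²] − (E[Z])² = 48.1 − (6.8)² = 1.86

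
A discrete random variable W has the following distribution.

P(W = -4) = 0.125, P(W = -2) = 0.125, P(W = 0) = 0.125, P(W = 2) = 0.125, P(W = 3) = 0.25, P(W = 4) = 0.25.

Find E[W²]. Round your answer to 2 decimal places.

E[W²] = (-4)²(0.125) + (-2)²(0.125) + (0)²(0.125) + (2)²(0.125) + (3)²(0.25) + (4)²(0.25) = 9.25

9.25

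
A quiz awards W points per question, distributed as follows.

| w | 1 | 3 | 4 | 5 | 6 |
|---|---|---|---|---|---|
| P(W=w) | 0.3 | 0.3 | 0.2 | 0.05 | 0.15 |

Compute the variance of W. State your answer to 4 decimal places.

2.9275

E[W] = (1)(0.3) + (3)(0.3) + (4)(0.2) + (5)(0.05) + (6)(0.15) = 3.15
E[W²] = (1)²(0.3) + (3)²(0.3) + (4)²(0.2) + (5)²(0.05) + (6)²(0.15) = 12.85
V(W) = E[W²] − (E[W])² = 12.85 − (3.15)² = 2.9275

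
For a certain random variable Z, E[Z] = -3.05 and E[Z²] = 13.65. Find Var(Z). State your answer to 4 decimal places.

4.3475

Var(Z) = 13.65 − (-3.05)² = 4.3475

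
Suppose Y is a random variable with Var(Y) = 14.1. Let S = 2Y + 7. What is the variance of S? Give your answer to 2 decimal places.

Var(2Y + 7) = (2)²·Var(Y) = 4·14.1 = 56.4

56.40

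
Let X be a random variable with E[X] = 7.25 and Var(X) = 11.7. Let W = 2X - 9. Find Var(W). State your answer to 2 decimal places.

Var(2X - 9) = (2)²·Var(X) = 4·11.7 = 46.8

46.80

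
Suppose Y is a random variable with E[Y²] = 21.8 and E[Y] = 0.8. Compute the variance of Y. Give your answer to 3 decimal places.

21.160

V(Y) = 21.8 − (0.8)² = 21.16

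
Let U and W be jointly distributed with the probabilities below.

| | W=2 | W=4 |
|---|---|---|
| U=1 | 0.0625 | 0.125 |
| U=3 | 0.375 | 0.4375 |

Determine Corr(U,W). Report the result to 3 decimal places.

-0.101

E[U] = 2.625,  E[W] = 3.125
E[UW] = 8.125
Cov(U,W) = E[UW] − E[U]E[W] = 8.125 − (2.625)(3.125) = -0.078125
V(U) = 0.609375,  V(W) = 0.984375
ρ = -0.078125 / √(0.609375·0.984375) ≈ -0.101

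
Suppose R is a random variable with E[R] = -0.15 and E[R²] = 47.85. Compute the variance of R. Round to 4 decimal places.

47.8275

Var(R) = 47.85 − (-0.15)² = 47.8275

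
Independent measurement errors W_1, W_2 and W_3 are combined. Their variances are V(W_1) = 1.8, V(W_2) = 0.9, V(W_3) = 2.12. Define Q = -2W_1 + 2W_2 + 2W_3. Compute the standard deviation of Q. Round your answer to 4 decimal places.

By independence, V(Q) = (-2)²V(W_1) + (2)²V(W_2) + (2)²V(W_3)
= (-2)²·1.8 + (2)²·0.9 + (2)²·2.12 = 19.28
sd(Q) = √19.28 ≈ 4.3909

4.3909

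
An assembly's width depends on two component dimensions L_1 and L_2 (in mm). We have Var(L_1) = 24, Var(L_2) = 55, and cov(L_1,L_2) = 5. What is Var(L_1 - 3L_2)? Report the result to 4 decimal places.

Var(L_1 - 3L_2) = (1)²·Var(L_1) + (-3)²·Var(L_2) + 2·(1)·(-3)·cov(L_1,L_2)
= 1·24 + 9·55 + -6·5 = 489

489.0000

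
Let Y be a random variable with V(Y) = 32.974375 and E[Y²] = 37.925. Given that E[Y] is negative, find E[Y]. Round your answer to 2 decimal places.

(E[Y])² = E[Y²] − V(Y) = 37.925 − 32.974375 = 4.950625
E[Y] = −√4.950625 = -2.225

-2.23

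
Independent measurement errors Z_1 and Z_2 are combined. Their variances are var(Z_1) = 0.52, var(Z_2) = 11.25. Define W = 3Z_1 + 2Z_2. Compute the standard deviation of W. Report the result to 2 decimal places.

By independence, var(W) = (3)²var(Z_1) + (2)²var(Z_2)
= (3)²·0.52 + (2)²·11.25 = 49.68
sd(W) = √49.68 ≈ 7.05

7.05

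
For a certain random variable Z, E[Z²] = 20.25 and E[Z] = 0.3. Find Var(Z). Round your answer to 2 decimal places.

Var(Z) = 20.25 − (0.3)² = 20.16

20.16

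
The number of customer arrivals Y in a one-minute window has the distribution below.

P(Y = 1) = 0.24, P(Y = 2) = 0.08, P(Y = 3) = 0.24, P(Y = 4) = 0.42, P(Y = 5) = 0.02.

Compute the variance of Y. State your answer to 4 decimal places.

E[Y] = (1)(0.24) + (2)(0.08) + (3)(0.24) + (4)(0.42) + (5)(0.02) = 2.9
E[Y²] = (1)²(0.24) + (2)²(0.08) + (3)²(0.24) + (4)²(0.42) + (5)²(0.02) = 9.94
Var(Y) = E[Y²] − (E[Y])² = 9.94 − (2.9)² = 1.53

1.5300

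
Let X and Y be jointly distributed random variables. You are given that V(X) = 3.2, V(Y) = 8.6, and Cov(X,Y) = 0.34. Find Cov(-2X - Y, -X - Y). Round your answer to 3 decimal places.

16.020

Cov(-2X - Y, -X - Y) = (-2)(-1)V(X) + (-1)(-1)V(Y) + [(-2)(-1) + (-1)(-1)]Cov(X,Y)
= 2·3.2 + 1·8.6 + 3·0.34 = 16.02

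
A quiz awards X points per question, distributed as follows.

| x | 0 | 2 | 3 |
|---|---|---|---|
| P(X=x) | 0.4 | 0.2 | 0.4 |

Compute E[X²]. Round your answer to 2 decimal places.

4.40

E[X²] = (0)²(0.4) + (2)²(0.2) + (3)²(0.4) = 4.4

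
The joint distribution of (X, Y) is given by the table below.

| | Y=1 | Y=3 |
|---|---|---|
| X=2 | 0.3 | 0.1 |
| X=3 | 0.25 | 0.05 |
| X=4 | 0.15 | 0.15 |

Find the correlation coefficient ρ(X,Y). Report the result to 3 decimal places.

E[X] = 2.9,  E[Y] = 1.6
E[XY] = 4.8
cov(X,Y) = E[XY] − E[X]E[Y] = 4.8 − (2.9)(1.6) = 0.16
Var(X) = 0.69,  Var(Y) = 0.84
ρ = 0.16 / √(0.69·0.84) ≈ 0.210

0.210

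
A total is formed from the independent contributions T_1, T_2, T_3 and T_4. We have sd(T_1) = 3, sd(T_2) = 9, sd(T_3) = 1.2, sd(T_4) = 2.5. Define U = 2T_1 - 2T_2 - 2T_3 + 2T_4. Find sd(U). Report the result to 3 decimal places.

19.768

var(T_1) = 9, var(T_2) = 81, var(T_3) = 1.44, var(T_4) = 6.25
By independence, var(U) = (2)²var(T_1) + (-2)²var(T_2) + (-2)²var(T_3) + (2)²var(T_4)
= (2)²·9 + (-2)²·81 + (-2)²·1.44 + (2)²·6.25 = 390.76
sd(U) = √390.76 ≈ 19.768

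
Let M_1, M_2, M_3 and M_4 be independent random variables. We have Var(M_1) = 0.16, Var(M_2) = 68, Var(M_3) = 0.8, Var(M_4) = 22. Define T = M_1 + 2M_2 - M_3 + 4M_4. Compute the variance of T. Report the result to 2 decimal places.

624.96

By independence, Var(T) = (1)²Var(M_1) + (2)²Var(M_2) + (-1)²Var(M_3) + (4)²Var(M_4)
= (1)²·0.16 + (2)²·68 + (-1)²·0.8 + (4)²·22 = 624.96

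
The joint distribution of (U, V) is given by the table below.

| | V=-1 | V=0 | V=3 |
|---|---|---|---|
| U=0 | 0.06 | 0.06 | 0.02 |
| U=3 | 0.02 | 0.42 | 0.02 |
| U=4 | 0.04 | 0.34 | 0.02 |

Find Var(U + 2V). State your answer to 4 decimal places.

4.3700

E[U] = 2.98,  E[V] = 0.06,  E[UV] = 0.2
Var(U) = 10.54 − (2.98)² = 1.6596;  Var(V) = 0.66 − (0.06)² = 0.6564
Cov(U,V) = 0.2 − (2.98)(0.06) = 0.0212
Var(U + 2V) = (1)²·1.6596 + (2)²·0.6564 + 2·(1)·(2)·0.0212 = 4.37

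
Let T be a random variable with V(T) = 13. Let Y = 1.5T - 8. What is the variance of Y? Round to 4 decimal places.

29.2500

V(1.5T - 8) = (1.5)²·V(T) = 2.25·13 = 29.25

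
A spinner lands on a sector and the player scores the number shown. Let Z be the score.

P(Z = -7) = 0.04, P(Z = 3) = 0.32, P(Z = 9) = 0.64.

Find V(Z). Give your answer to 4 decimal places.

E[Z] = (-7)(0.04) + (3)(0.32) + (9)(0.64) = 6.44
E[Z²] = (-7)²(0.04) + (3)²(0.32) + (9)²(0.64) = 56.68
V(Z) = E[Z²] − (E[Z])² = 56.68 − (6.44)² = 15.2064

15.2064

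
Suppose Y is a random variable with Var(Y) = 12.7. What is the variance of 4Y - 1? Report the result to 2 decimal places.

203.20

Var(4Y - 1) = (4)²·Var(Y) = 16·12.7 = 203.2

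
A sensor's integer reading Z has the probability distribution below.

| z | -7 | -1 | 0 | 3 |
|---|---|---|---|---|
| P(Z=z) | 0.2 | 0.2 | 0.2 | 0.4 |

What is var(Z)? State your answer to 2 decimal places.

E[Z] = (-7)(0.2) + (-1)(0.2) + (0)(0.2) + (3)(0.4) = -0.4
E[Z²] = (-7)²(0.2) + (-1)²(0.2) + (0)²(0.2) + (3)²(0.4) = 13.6
var(Z) = E[Z²] − (E[Z])² = 13.6 − (-0.4)² = 13.44

13.44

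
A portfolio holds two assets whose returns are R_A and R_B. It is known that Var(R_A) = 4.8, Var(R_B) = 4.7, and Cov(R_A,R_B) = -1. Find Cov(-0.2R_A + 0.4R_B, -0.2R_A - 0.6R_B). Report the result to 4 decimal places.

Cov(-0.2R_A + 0.4R_B, -0.2R_A - 0.6R_B) = (-0.2)(-0.2)Var(R_A) + (0.4)(-0.6)Var(R_B) + [(-0.2)(-0.6) + (0.4)(-0.2)]Cov(R_A,R_B)
= 0.04·4.8 + -0.24·4.7 + 0.04·-1 = -0.976

-0.9760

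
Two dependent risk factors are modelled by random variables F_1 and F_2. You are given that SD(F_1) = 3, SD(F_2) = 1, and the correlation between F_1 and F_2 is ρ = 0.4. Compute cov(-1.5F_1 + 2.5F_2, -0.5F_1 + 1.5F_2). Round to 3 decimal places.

6.300

Var(F_1) = (3)² = 9;  Var(F_2) = (1)² = 1
cov(F_1,F_2) = ρ·SD(F_1)·SD(F_2) = 0.4·3·1 = 1.2
cov(-1.5F_1 + 2.5F_2, -0.5F_1 + 1.5F_2) = (-1.5)(-0.5)Var(F_1) + (2.5)(1.5)Var(F_2) + [(-1.5)(1.5) + (2.5)(-0.5)]cov(F_1,F_2)
= 0.75·9 + 3.75·1 + -3.5·1.2 = 6.3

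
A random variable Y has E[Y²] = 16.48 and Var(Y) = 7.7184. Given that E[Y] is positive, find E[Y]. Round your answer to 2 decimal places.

(E[Y])² = E[Y²] − Var(Y) = 16.48 − 7.7184 = 8.7616
E[Y] = √8.7616 = 2.96

2.96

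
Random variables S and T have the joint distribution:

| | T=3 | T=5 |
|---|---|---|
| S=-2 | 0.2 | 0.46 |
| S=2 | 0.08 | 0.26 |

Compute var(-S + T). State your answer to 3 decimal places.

4.154

E[S] = -0.64,  E[T] = 4.44,  E[ST] = -2.72
var(S) = 4 − (-0.64)² = 3.5904;  var(T) = 20.52 − (4.44)² = 0.8064
Cov(S,T) = -2.72 − (-0.64)(4.44) = 0.1216
var(-S + T) = (-1)²·3.5904 + (1)²·0.8064 + 2·(-1)·(1)·0.1216 = 4.1536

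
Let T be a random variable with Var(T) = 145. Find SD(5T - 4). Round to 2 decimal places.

Var(5T - 4) = (5)²·145 = 3625
SD(5T - 4) = √3625 ≈ 60.21

60.21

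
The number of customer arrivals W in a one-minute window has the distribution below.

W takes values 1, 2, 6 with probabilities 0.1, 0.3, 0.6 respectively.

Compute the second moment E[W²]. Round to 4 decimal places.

E[W²] = (1)²(0.1) + (2)²(0.3) + (6)²(0.6) = 22.9

22.9000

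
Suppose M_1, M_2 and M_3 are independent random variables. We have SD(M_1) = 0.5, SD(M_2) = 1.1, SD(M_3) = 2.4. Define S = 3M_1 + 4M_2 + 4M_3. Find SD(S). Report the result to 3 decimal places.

10.666

Var(M_1) = 0.25, Var(M_2) = 1.21, Var(M_3) = 5.76
By independence, Var(S) = (3)²Var(M_1) + (4)²Var(M_2) + (4)²Var(M_3)
= (3)²·0.25 + (4)²·1.21 + (4)²·5.76 = 113.77
SD(S) = √113.77 ≈ 10.666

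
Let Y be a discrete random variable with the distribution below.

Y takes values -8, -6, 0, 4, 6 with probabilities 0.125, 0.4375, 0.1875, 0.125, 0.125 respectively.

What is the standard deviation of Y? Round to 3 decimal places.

4.961

E[Y] = (-8)(0.125) + (-6)(0.4375) + (0)(0.1875) + (4)(0.125) + (6)(0.125) = -2.375
E[Y²] = (-8)²(0.125) + (-6)²(0.4375) + (0)²(0.1875) + (4)²(0.125) + (6)²(0.125) = 30.25
Var(Y) = E[Y²] − (E[Y])² = 30.25 − (-2.375)² = 24.609375
sd(Y) = √24.609375 ≈ 4.961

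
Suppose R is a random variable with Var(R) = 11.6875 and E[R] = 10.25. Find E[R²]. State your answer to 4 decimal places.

116.7500

E[R²] = Var(R) + (E[R])² = 11.6875 + (10.25)² = 116.75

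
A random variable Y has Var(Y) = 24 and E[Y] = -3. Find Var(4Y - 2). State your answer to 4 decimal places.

384.0000

Var(4Y - 2) = (4)²·Var(Y) = 16·24 = 384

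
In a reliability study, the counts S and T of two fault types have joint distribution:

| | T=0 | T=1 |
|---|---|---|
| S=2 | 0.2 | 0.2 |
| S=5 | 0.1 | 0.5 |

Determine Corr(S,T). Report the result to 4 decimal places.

E[S] = 3.8,  E[T] = 0.7
E[ST] = 2.9
Cov(S,T) = E[ST] − E[S]E[T] = 2.9 − (3.8)(0.7) = 0.24
Var(S) = 2.16,  Var(T) = 0.21
ρ = 0.24 / √(2.16·0.21) ≈ 0.3563

0.3563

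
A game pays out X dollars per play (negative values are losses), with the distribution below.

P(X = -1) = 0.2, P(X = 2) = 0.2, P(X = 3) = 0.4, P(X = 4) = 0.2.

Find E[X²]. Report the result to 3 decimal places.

E[X²] = (-1)²(0.2) + (2)²(0.2) + (3)²(0.4) + (4)²(0.2) = 7.8

7.800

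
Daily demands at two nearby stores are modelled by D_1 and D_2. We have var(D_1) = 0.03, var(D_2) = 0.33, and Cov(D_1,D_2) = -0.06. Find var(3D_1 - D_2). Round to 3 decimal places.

0.960

var(3D_1 - D_2) = (3)²·var(D_1) + (-1)²·var(D_2) + 2·(3)·(-1)·Cov(D_1,D_2)
= 9·0.03 + 1·0.33 + -6·-0.06 = 0.96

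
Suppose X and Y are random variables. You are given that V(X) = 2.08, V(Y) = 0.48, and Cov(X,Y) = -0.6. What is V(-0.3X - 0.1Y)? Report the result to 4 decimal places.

V(-0.3X - 0.1Y) = (-0.3)²·V(X) + (-0.1)²·V(Y) + 2·(-0.3)·(-0.1)·Cov(X,Y)
= 0.09·2.08 + 0.01·0.48 + 0.06·-0.6 = 0.156

0.1560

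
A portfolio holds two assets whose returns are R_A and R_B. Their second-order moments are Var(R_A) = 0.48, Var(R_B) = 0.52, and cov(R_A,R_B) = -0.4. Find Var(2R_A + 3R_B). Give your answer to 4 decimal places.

Var(2R_A + 3R_B) = (2)²·Var(R_A) + (3)²·Var(R_B) + 2·(2)·(3)·cov(R_A,R_B)
= 4·0.48 + 9·0.52 + 12·-0.4 = 1.8

1.8000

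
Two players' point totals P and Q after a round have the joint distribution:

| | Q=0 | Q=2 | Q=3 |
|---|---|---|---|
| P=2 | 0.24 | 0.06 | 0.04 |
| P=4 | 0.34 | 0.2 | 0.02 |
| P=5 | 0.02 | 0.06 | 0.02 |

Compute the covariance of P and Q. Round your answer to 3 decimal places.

E[P] = 3.42,  E[Q] = 0.88
E[PQ] = 3.22
cov(P,Q) = E[PQ] − E[P]E[Q] = 3.22 − (3.42)(0.88) = 0.2104

0.210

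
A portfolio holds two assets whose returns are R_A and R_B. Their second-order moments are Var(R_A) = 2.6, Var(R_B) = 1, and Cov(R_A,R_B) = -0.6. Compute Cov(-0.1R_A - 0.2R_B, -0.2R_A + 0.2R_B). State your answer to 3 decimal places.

0.000

Cov(-0.1R_A - 0.2R_B, -0.2R_A + 0.2R_B) = (-0.1)(-0.2)Var(R_A) + (-0.2)(0.2)Var(R_B) + [(-0.1)(0.2) + (-0.2)(-0.2)]Cov(R_A,R_B)
= 0.02·2.6 + -0.04·1 + 0.02·-0.6 = 0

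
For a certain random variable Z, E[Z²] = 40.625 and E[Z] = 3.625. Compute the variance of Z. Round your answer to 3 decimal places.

Var(Z) = 40.625 − (3.625)² = 27.484375

27.484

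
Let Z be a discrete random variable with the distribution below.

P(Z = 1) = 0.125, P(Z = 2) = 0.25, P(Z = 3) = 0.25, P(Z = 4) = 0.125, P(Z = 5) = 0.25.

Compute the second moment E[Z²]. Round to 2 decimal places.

E[Z²] = (1)²(0.125) + (2)²(0.25) + (3)²(0.25) + (4)²(0.125) + (5)²(0.25) = 11.625

11.63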